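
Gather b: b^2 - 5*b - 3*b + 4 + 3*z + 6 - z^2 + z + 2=b^2 - 8*b - z^2 + 4*z + 12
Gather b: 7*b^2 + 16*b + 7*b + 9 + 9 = 7*b^2 + 23*b + 18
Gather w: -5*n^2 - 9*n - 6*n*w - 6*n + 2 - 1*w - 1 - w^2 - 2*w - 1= -5*n^2 - 15*n - w^2 + w*(-6*n - 3)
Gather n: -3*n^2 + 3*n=-3*n^2 + 3*n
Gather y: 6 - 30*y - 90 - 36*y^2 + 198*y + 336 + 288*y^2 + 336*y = 252*y^2 + 504*y + 252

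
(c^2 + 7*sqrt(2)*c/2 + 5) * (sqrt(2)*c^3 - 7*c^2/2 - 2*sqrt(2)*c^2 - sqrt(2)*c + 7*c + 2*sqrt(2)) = sqrt(2)*c^5 - 2*sqrt(2)*c^4 + 7*c^4/2 - 33*sqrt(2)*c^3/4 - 7*c^3 - 49*c^2/2 + 33*sqrt(2)*c^2/2 - 5*sqrt(2)*c + 49*c + 10*sqrt(2)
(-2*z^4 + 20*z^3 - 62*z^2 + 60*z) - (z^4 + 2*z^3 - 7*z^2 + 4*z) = -3*z^4 + 18*z^3 - 55*z^2 + 56*z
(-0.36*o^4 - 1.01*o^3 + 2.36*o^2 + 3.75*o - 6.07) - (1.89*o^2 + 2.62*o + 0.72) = -0.36*o^4 - 1.01*o^3 + 0.47*o^2 + 1.13*o - 6.79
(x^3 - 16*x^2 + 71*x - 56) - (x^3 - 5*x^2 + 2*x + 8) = -11*x^2 + 69*x - 64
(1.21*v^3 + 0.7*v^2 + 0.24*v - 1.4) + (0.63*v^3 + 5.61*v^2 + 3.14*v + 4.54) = 1.84*v^3 + 6.31*v^2 + 3.38*v + 3.14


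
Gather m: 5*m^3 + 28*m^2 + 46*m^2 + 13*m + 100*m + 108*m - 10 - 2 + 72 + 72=5*m^3 + 74*m^2 + 221*m + 132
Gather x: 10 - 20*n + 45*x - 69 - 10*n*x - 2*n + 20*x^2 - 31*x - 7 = -22*n + 20*x^2 + x*(14 - 10*n) - 66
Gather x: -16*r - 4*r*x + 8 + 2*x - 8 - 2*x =-4*r*x - 16*r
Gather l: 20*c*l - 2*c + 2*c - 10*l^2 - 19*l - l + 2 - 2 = -10*l^2 + l*(20*c - 20)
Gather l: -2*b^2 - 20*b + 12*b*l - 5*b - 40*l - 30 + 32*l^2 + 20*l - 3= -2*b^2 - 25*b + 32*l^2 + l*(12*b - 20) - 33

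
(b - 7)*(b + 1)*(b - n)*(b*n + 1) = b^4*n - b^3*n^2 - 6*b^3*n + b^3 + 6*b^2*n^2 - 8*b^2*n - 6*b^2 + 7*b*n^2 + 6*b*n - 7*b + 7*n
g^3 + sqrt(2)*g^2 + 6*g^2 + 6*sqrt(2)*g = g*(g + 6)*(g + sqrt(2))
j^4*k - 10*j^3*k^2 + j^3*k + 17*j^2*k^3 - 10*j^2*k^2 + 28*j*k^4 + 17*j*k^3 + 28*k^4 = (j - 7*k)*(j - 4*k)*(j + k)*(j*k + k)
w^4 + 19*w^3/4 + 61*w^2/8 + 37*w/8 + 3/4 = (w + 1/4)*(w + 1)*(w + 3/2)*(w + 2)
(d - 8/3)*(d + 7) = d^2 + 13*d/3 - 56/3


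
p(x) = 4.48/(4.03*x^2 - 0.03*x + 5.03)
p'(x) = 4.48*(0.03 - 8.06*x)/(4.03*x^2 - 0.03*x + 5.03)^2 = (0.1344 - 36.1088*x)/(4.03*x^2 - 0.03*x + 5.03)^2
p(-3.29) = 0.09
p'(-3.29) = 0.05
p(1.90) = 0.23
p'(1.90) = -0.18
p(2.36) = 0.16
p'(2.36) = -0.11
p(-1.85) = 0.24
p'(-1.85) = 0.19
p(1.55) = 0.31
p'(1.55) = -0.26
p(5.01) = 0.04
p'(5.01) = -0.02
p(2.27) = 0.17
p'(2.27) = -0.12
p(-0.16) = 0.87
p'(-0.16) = 0.22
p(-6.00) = 0.03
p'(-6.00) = 0.01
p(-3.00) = 0.11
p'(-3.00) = 0.06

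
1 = 1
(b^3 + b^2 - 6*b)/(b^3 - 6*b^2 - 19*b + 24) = b*(b - 2)/(b^2 - 9*b + 8)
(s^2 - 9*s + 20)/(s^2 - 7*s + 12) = (s - 5)/(s - 3)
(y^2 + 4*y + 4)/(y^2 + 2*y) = (y + 2)/y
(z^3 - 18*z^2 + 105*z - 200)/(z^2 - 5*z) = z - 13 + 40/z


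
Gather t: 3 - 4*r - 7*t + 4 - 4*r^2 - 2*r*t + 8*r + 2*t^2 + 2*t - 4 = -4*r^2 + 4*r + 2*t^2 + t*(-2*r - 5) + 3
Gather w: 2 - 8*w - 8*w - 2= -16*w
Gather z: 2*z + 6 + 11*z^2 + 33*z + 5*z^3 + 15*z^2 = 5*z^3 + 26*z^2 + 35*z + 6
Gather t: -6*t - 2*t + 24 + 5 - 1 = 28 - 8*t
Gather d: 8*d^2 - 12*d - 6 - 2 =8*d^2 - 12*d - 8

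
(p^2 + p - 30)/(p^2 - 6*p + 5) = (p + 6)/(p - 1)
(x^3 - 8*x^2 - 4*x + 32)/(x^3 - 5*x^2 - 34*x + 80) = (x + 2)/(x + 5)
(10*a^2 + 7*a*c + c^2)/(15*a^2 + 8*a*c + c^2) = (2*a + c)/(3*a + c)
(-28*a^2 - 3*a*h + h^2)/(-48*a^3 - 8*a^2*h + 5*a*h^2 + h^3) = (7*a - h)/(12*a^2 - a*h - h^2)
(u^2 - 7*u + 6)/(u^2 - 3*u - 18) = (u - 1)/(u + 3)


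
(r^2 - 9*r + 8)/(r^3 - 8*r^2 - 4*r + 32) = (r - 1)/(r^2 - 4)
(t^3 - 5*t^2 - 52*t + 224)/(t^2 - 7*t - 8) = (t^2 + 3*t - 28)/(t + 1)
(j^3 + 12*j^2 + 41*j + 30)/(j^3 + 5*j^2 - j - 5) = (j + 6)/(j - 1)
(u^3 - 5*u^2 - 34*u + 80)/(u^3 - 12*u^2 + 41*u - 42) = (u^2 - 3*u - 40)/(u^2 - 10*u + 21)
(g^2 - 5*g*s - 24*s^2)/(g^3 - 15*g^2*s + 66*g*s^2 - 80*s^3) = (g + 3*s)/(g^2 - 7*g*s + 10*s^2)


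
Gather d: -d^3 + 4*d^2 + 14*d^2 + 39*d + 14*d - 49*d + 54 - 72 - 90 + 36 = -d^3 + 18*d^2 + 4*d - 72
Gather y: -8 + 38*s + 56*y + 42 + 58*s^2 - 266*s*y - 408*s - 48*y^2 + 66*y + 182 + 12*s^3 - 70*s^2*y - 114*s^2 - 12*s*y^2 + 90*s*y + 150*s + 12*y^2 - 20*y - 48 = 12*s^3 - 56*s^2 - 220*s + y^2*(-12*s - 36) + y*(-70*s^2 - 176*s + 102) + 168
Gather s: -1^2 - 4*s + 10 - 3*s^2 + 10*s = -3*s^2 + 6*s + 9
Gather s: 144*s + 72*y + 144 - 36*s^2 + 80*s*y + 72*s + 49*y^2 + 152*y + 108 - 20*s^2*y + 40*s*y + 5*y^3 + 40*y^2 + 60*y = s^2*(-20*y - 36) + s*(120*y + 216) + 5*y^3 + 89*y^2 + 284*y + 252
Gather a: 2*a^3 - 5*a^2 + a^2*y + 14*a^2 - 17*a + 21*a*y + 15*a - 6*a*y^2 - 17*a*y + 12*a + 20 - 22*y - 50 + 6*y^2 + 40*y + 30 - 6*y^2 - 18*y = 2*a^3 + a^2*(y + 9) + a*(-6*y^2 + 4*y + 10)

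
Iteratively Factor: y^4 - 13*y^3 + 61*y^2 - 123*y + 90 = (y - 3)*(y^3 - 10*y^2 + 31*y - 30) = (y - 5)*(y - 3)*(y^2 - 5*y + 6) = (y - 5)*(y - 3)^2*(y - 2)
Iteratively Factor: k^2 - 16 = (k - 4)*(k + 4)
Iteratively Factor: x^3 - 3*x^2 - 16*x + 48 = (x + 4)*(x^2 - 7*x + 12) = (x - 3)*(x + 4)*(x - 4)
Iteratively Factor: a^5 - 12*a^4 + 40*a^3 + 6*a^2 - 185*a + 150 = (a - 5)*(a^4 - 7*a^3 + 5*a^2 + 31*a - 30) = (a - 5)*(a - 1)*(a^3 - 6*a^2 - a + 30) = (a - 5)*(a - 3)*(a - 1)*(a^2 - 3*a - 10) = (a - 5)^2*(a - 3)*(a - 1)*(a + 2)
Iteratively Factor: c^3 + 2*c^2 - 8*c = (c)*(c^2 + 2*c - 8) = c*(c - 2)*(c + 4)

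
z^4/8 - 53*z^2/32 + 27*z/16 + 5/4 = (z/4 + 1)*(z/2 + 1/4)*(z - 5/2)*(z - 2)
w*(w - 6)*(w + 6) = w^3 - 36*w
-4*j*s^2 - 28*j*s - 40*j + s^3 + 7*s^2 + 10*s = (-4*j + s)*(s + 2)*(s + 5)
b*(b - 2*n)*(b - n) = b^3 - 3*b^2*n + 2*b*n^2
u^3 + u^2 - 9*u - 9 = (u - 3)*(u + 1)*(u + 3)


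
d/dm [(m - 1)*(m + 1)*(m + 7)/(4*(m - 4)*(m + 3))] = (m^4 - 2*m^3 - 42*m^2 - 154*m + 5)/(4*(m^4 - 2*m^3 - 23*m^2 + 24*m + 144))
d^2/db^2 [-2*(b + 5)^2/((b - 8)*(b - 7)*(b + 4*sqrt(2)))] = 4*(-b^6 - 30*b^5 - 300*sqrt(2)*b^4 + 468*b^4 - 330*b^3 + 2492*sqrt(2)*b^3 - 18099*b^2 + 16860*sqrt(2)*b^2 - 168300*sqrt(2)*b + 152760*b - 582752 + 209440*sqrt(2))/(b^9 - 45*b^8 + 12*sqrt(2)*b^8 - 540*sqrt(2)*b^7 + 939*b^7 - 12735*b^6 + 10244*sqrt(2)*b^6 - 106740*sqrt(2)*b^5 + 128136*b^5 - 948960*b^4 + 674400*sqrt(2)*b^4 - 2770560*sqrt(2)*b^3 + 4707584*b^3 - 13547520*b^2 + 8150016*sqrt(2)*b^2 - 18063360*sqrt(2)*b + 16859136*b + 22478848*sqrt(2))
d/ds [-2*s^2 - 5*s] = -4*s - 5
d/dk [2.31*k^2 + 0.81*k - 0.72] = 4.62*k + 0.81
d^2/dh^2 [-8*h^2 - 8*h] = -16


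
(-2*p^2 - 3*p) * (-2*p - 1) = 4*p^3 + 8*p^2 + 3*p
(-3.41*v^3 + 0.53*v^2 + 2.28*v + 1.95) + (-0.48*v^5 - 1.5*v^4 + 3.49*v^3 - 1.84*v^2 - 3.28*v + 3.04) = -0.48*v^5 - 1.5*v^4 + 0.0800000000000001*v^3 - 1.31*v^2 - 1.0*v + 4.99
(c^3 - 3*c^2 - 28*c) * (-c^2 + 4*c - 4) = -c^5 + 7*c^4 + 12*c^3 - 100*c^2 + 112*c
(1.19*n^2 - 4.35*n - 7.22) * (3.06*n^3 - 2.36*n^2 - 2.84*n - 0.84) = 3.6414*n^5 - 16.1194*n^4 - 15.2068*n^3 + 28.3936*n^2 + 24.1588*n + 6.0648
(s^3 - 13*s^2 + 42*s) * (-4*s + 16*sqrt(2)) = -4*s^4 + 16*sqrt(2)*s^3 + 52*s^3 - 208*sqrt(2)*s^2 - 168*s^2 + 672*sqrt(2)*s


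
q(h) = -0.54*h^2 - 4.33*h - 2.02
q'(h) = -1.08*h - 4.33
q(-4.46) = 6.55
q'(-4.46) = 0.49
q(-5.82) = 4.89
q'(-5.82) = 1.96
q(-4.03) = 6.66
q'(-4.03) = 0.02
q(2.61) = -17.00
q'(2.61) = -7.15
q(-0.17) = -1.30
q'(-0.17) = -4.15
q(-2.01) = 4.50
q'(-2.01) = -2.16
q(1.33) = -8.73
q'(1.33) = -5.77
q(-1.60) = 3.53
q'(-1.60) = -2.60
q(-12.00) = -27.82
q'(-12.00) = 8.63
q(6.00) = -47.44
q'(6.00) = -10.81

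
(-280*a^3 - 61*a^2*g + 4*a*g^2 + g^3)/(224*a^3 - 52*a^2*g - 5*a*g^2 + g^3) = (-5*a - g)/(4*a - g)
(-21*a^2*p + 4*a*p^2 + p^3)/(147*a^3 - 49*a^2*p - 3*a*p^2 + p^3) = p/(-7*a + p)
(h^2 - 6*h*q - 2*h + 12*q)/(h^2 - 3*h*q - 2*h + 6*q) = (-h + 6*q)/(-h + 3*q)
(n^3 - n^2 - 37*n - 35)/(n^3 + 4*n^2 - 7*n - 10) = (n - 7)/(n - 2)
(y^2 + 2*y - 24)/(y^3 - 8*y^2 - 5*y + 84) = (y + 6)/(y^2 - 4*y - 21)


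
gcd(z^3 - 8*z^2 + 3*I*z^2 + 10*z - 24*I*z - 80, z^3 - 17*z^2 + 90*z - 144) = z - 8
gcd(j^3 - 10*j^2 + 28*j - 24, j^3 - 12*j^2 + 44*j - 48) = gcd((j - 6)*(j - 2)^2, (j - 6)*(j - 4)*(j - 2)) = j^2 - 8*j + 12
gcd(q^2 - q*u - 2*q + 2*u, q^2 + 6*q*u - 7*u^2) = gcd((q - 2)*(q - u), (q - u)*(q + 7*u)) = q - u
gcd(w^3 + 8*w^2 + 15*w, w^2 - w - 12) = w + 3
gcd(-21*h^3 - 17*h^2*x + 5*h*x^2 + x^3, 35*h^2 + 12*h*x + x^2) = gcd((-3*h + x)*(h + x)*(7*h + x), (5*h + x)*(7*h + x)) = 7*h + x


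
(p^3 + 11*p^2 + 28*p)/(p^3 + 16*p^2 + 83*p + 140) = p/(p + 5)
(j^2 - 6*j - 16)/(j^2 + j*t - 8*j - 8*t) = (j + 2)/(j + t)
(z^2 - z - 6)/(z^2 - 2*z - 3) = (z + 2)/(z + 1)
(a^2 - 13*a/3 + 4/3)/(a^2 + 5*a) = (3*a^2 - 13*a + 4)/(3*a*(a + 5))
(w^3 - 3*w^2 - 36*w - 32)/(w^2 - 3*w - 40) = (w^2 + 5*w + 4)/(w + 5)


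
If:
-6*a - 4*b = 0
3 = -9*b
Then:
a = 2/9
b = -1/3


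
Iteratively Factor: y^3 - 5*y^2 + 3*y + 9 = (y - 3)*(y^2 - 2*y - 3) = (y - 3)^2*(y + 1)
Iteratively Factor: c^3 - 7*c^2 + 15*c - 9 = (c - 1)*(c^2 - 6*c + 9) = (c - 3)*(c - 1)*(c - 3)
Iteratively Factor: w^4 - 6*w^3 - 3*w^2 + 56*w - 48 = (w - 4)*(w^3 - 2*w^2 - 11*w + 12) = (w - 4)*(w + 3)*(w^2 - 5*w + 4) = (w - 4)^2*(w + 3)*(w - 1)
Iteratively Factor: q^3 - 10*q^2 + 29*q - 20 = (q - 4)*(q^2 - 6*q + 5) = (q - 4)*(q - 1)*(q - 5)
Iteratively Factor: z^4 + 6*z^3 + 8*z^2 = (z + 4)*(z^3 + 2*z^2) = (z + 2)*(z + 4)*(z^2) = z*(z + 2)*(z + 4)*(z)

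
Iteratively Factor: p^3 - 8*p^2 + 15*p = (p)*(p^2 - 8*p + 15) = p*(p - 5)*(p - 3)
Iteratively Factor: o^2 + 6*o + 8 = (o + 2)*(o + 4)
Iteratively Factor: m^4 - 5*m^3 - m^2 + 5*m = (m - 5)*(m^3 - m) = (m - 5)*(m + 1)*(m^2 - m) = m*(m - 5)*(m + 1)*(m - 1)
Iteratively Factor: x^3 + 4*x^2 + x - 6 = (x + 2)*(x^2 + 2*x - 3) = (x + 2)*(x + 3)*(x - 1)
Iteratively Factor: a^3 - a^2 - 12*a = (a)*(a^2 - a - 12) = a*(a + 3)*(a - 4)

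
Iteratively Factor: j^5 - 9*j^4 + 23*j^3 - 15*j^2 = (j)*(j^4 - 9*j^3 + 23*j^2 - 15*j) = j^2*(j^3 - 9*j^2 + 23*j - 15) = j^2*(j - 5)*(j^2 - 4*j + 3) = j^2*(j - 5)*(j - 1)*(j - 3)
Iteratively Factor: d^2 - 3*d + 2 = (d - 1)*(d - 2)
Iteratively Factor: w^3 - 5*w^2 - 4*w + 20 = (w - 2)*(w^2 - 3*w - 10) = (w - 2)*(w + 2)*(w - 5)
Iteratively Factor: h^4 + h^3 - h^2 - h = (h)*(h^3 + h^2 - h - 1) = h*(h + 1)*(h^2 - 1) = h*(h - 1)*(h + 1)*(h + 1)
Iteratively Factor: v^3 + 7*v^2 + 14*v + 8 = (v + 2)*(v^2 + 5*v + 4) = (v + 2)*(v + 4)*(v + 1)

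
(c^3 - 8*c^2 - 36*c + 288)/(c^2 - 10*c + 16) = (c^2 - 36)/(c - 2)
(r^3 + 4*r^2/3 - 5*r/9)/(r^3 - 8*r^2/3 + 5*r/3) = (9*r^2 + 12*r - 5)/(3*(3*r^2 - 8*r + 5))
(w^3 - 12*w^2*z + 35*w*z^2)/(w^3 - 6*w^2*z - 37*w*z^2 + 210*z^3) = w/(w + 6*z)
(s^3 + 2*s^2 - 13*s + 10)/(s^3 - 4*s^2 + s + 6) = (s^2 + 4*s - 5)/(s^2 - 2*s - 3)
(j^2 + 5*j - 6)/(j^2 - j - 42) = (j - 1)/(j - 7)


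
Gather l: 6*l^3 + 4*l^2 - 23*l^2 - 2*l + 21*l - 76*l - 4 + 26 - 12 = 6*l^3 - 19*l^2 - 57*l + 10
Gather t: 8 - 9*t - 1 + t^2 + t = t^2 - 8*t + 7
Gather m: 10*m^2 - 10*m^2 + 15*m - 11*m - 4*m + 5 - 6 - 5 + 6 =0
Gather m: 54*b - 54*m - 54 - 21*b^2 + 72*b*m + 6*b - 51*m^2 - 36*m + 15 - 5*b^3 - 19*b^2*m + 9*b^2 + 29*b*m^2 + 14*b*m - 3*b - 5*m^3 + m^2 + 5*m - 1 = -5*b^3 - 12*b^2 + 57*b - 5*m^3 + m^2*(29*b - 50) + m*(-19*b^2 + 86*b - 85) - 40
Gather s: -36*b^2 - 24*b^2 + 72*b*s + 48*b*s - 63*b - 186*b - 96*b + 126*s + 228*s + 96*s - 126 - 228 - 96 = -60*b^2 - 345*b + s*(120*b + 450) - 450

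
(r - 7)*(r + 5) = r^2 - 2*r - 35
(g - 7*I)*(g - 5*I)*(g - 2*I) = g^3 - 14*I*g^2 - 59*g + 70*I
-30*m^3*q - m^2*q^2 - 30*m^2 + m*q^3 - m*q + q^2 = (-6*m + q)*(5*m + q)*(m*q + 1)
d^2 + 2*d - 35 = (d - 5)*(d + 7)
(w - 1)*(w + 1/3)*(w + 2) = w^3 + 4*w^2/3 - 5*w/3 - 2/3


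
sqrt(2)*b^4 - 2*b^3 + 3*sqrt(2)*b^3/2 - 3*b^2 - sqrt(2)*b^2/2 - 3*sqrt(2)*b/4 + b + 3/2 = (b + 3/2)*(b - sqrt(2))*(b - sqrt(2)/2)*(sqrt(2)*b + 1)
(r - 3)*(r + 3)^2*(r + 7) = r^4 + 10*r^3 + 12*r^2 - 90*r - 189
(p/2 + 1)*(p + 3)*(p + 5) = p^3/2 + 5*p^2 + 31*p/2 + 15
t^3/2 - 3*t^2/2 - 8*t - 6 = (t/2 + 1/2)*(t - 6)*(t + 2)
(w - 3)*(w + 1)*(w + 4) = w^3 + 2*w^2 - 11*w - 12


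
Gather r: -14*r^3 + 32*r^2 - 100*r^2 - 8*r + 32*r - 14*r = -14*r^3 - 68*r^2 + 10*r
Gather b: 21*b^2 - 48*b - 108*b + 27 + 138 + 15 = 21*b^2 - 156*b + 180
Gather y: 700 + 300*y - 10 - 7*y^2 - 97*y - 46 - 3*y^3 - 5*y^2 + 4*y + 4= -3*y^3 - 12*y^2 + 207*y + 648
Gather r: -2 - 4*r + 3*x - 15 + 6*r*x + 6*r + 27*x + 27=r*(6*x + 2) + 30*x + 10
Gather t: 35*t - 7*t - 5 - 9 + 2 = 28*t - 12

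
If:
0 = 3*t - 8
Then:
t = 8/3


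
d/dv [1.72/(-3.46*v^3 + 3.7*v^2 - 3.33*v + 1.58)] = (17.8536*v^2 - 12.728*v + 5.7276)/(3.46*v^3 - 3.7*v^2 + 3.33*v - 1.58)^2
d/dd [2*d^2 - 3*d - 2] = 4*d - 3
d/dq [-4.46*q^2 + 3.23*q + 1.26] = 3.23 - 8.92*q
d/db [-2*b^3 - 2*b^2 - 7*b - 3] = -6*b^2 - 4*b - 7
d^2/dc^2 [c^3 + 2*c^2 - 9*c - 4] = 6*c + 4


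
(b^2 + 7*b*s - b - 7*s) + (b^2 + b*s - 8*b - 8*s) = 2*b^2 + 8*b*s - 9*b - 15*s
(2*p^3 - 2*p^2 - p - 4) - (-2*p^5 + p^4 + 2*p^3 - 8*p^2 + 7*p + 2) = 2*p^5 - p^4 + 6*p^2 - 8*p - 6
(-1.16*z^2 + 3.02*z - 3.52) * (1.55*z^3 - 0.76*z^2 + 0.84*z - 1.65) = -1.798*z^5 + 5.5626*z^4 - 8.7256*z^3 + 7.126*z^2 - 7.9398*z + 5.808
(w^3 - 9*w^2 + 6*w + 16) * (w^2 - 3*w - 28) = w^5 - 12*w^4 + 5*w^3 + 250*w^2 - 216*w - 448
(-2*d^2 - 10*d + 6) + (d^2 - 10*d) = -d^2 - 20*d + 6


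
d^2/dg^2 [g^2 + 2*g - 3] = 2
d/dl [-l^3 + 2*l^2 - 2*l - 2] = -3*l^2 + 4*l - 2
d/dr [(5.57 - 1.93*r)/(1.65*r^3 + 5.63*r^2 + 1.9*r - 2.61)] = (6.369*r^3 - 16.7056*r^2 - 62.7182*r - 5.5457)/(2.7225*r^6 + 18.579*r^5 + 37.9669*r^4 + 12.781*r^3 - 25.7786*r^2 - 9.918*r + 6.8121)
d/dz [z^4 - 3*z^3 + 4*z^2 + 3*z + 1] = 4*z^3 - 9*z^2 + 8*z + 3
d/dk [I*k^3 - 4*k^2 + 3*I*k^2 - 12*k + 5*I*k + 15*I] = 3*I*k^2 + k*(-8 + 6*I) - 12 + 5*I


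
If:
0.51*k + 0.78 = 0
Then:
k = -1.53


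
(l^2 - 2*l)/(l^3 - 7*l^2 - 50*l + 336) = l*(l - 2)/(l^3 - 7*l^2 - 50*l + 336)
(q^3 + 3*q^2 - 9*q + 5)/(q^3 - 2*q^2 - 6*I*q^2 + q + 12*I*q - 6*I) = (q + 5)/(q - 6*I)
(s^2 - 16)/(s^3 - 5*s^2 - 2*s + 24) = (s + 4)/(s^2 - s - 6)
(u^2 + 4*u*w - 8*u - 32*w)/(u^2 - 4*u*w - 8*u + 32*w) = (u + 4*w)/(u - 4*w)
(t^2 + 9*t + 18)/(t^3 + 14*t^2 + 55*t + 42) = (t + 3)/(t^2 + 8*t + 7)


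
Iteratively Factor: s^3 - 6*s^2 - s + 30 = (s + 2)*(s^2 - 8*s + 15) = (s - 5)*(s + 2)*(s - 3)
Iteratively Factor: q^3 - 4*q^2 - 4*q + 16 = (q - 2)*(q^2 - 2*q - 8) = (q - 4)*(q - 2)*(q + 2)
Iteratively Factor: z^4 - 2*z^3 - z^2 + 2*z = (z - 2)*(z^3 - z) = z*(z - 2)*(z^2 - 1) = z*(z - 2)*(z + 1)*(z - 1)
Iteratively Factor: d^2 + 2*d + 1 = (d + 1)*(d + 1)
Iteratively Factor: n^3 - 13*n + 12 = (n + 4)*(n^2 - 4*n + 3) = (n - 3)*(n + 4)*(n - 1)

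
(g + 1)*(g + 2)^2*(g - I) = g^4 + 5*g^3 - I*g^3 + 8*g^2 - 5*I*g^2 + 4*g - 8*I*g - 4*I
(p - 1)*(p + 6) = p^2 + 5*p - 6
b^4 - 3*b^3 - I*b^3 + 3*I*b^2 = b^2*(b - 3)*(b - I)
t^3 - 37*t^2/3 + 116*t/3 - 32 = (t - 8)*(t - 3)*(t - 4/3)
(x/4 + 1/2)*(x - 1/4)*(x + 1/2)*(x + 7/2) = x^4/4 + 23*x^3/16 + 33*x^2/16 + 17*x/64 - 7/32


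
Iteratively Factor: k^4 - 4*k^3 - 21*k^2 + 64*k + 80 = (k + 4)*(k^3 - 8*k^2 + 11*k + 20) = (k + 1)*(k + 4)*(k^2 - 9*k + 20) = (k - 4)*(k + 1)*(k + 4)*(k - 5)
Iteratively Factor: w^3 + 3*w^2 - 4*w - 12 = (w + 2)*(w^2 + w - 6) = (w + 2)*(w + 3)*(w - 2)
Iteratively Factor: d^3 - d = (d - 1)*(d^2 + d) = (d - 1)*(d + 1)*(d)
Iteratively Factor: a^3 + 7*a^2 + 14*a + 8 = (a + 2)*(a^2 + 5*a + 4) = (a + 1)*(a + 2)*(a + 4)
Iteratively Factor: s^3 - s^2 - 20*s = (s + 4)*(s^2 - 5*s) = (s - 5)*(s + 4)*(s)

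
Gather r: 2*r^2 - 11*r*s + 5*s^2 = 2*r^2 - 11*r*s + 5*s^2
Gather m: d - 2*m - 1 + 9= d - 2*m + 8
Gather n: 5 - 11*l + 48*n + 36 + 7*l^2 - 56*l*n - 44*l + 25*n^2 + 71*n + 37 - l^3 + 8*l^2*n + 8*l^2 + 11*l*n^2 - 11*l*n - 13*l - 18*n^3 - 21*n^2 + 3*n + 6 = -l^3 + 15*l^2 - 68*l - 18*n^3 + n^2*(11*l + 4) + n*(8*l^2 - 67*l + 122) + 84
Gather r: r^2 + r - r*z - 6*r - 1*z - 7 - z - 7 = r^2 + r*(-z - 5) - 2*z - 14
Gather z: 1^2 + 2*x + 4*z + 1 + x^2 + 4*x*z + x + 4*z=x^2 + 3*x + z*(4*x + 8) + 2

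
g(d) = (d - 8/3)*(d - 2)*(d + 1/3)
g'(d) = (d - 8/3)*(d - 2) + (d - 8/3)*(d + 1/3) + (d - 2)*(d + 1/3) = 3*d^2 - 26*d/3 + 34/9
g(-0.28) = 0.36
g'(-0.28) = 6.44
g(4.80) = 30.66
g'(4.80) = 31.30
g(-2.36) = -44.42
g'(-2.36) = 40.94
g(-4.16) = -160.92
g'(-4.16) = 91.75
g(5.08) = 40.24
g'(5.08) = 37.17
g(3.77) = 8.01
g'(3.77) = 13.74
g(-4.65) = -210.03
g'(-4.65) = 108.95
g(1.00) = 2.22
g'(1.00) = -1.89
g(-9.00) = -1112.22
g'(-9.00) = 324.78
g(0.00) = 1.78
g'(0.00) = 3.78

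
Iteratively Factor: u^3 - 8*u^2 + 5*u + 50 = (u + 2)*(u^2 - 10*u + 25) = (u - 5)*(u + 2)*(u - 5)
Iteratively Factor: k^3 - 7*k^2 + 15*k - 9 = (k - 3)*(k^2 - 4*k + 3) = (k - 3)*(k - 1)*(k - 3)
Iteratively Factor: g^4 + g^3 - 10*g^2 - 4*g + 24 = (g - 2)*(g^3 + 3*g^2 - 4*g - 12) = (g - 2)*(g + 2)*(g^2 + g - 6) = (g - 2)^2*(g + 2)*(g + 3)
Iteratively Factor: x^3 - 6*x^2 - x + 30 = (x - 3)*(x^2 - 3*x - 10) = (x - 3)*(x + 2)*(x - 5)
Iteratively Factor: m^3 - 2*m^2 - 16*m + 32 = (m + 4)*(m^2 - 6*m + 8) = (m - 4)*(m + 4)*(m - 2)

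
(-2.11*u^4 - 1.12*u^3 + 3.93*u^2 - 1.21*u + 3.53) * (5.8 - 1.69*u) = 3.5659*u^5 - 10.3452*u^4 - 13.1377*u^3 + 24.8389*u^2 - 12.9837*u + 20.474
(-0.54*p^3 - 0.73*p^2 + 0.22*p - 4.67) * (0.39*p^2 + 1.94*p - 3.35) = -0.2106*p^5 - 1.3323*p^4 + 0.4786*p^3 + 1.051*p^2 - 9.7968*p + 15.6445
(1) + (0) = 1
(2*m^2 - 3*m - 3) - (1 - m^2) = 3*m^2 - 3*m - 4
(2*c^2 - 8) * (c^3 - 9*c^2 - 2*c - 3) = 2*c^5 - 18*c^4 - 12*c^3 + 66*c^2 + 16*c + 24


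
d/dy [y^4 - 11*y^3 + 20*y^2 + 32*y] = 4*y^3 - 33*y^2 + 40*y + 32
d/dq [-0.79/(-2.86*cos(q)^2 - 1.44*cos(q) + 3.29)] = (4.5188*cos(q) + 1.1376)*sin(q)/(2.86*cos(q)^2 + 1.44*cos(q) - 3.29)^2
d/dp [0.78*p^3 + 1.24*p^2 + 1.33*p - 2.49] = 2.34*p^2 + 2.48*p + 1.33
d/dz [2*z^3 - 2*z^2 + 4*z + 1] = 6*z^2 - 4*z + 4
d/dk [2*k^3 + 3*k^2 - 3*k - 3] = 6*k^2 + 6*k - 3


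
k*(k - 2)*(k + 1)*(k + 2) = k^4 + k^3 - 4*k^2 - 4*k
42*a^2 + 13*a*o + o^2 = (6*a + o)*(7*a + o)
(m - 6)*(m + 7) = m^2 + m - 42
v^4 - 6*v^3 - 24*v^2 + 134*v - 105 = (v - 7)*(v - 3)*(v - 1)*(v + 5)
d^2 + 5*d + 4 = (d + 1)*(d + 4)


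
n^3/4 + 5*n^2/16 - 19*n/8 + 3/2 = (n/4 + 1)*(n - 2)*(n - 3/4)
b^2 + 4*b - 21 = (b - 3)*(b + 7)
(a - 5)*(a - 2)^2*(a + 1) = a^4 - 8*a^3 + 15*a^2 + 4*a - 20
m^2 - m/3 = m*(m - 1/3)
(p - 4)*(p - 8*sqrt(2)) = p^2 - 8*sqrt(2)*p - 4*p + 32*sqrt(2)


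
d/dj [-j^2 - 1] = -2*j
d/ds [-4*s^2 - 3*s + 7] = -8*s - 3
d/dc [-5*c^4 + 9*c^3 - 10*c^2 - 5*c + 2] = -20*c^3 + 27*c^2 - 20*c - 5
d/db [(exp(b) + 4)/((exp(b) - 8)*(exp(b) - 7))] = (-exp(2*b) - 8*exp(b) + 116)*exp(b)/(exp(4*b) - 30*exp(3*b) + 337*exp(2*b) - 1680*exp(b) + 3136)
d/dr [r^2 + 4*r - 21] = 2*r + 4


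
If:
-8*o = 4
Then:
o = -1/2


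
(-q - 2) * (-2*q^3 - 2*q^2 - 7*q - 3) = 2*q^4 + 6*q^3 + 11*q^2 + 17*q + 6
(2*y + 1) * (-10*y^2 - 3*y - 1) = -20*y^3 - 16*y^2 - 5*y - 1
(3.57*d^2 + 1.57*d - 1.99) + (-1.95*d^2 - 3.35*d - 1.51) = 1.62*d^2 - 1.78*d - 3.5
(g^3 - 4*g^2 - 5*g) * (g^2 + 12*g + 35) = g^5 + 8*g^4 - 18*g^3 - 200*g^2 - 175*g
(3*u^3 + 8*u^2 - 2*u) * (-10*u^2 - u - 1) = -30*u^5 - 83*u^4 + 9*u^3 - 6*u^2 + 2*u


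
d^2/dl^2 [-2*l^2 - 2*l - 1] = -4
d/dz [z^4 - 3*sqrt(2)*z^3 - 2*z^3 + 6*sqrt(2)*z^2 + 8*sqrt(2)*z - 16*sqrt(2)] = 4*z^3 - 9*sqrt(2)*z^2 - 6*z^2 + 12*sqrt(2)*z + 8*sqrt(2)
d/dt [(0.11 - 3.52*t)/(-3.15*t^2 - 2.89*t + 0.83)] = (-11.088*t^2 + 0.693*t - 2.6037)/(9.9225*t^4 + 18.207*t^3 + 3.1231*t^2 - 4.7974*t + 0.6889)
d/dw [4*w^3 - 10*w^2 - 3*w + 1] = 12*w^2 - 20*w - 3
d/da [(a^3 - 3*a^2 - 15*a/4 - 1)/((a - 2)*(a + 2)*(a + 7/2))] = (52*a^4 - 4*a^3 - 111*a^2 + 728*a + 388)/(2*(4*a^6 + 28*a^5 + 17*a^4 - 224*a^3 - 328*a^2 + 448*a + 784))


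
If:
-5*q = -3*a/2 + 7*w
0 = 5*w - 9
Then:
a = 10*q/3 + 42/5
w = 9/5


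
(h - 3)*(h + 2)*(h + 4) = h^3 + 3*h^2 - 10*h - 24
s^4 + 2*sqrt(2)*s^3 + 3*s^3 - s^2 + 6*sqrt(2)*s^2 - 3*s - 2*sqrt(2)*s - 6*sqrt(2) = (s - 1)*(s + 1)*(s + 3)*(s + 2*sqrt(2))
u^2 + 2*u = u*(u + 2)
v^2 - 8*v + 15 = (v - 5)*(v - 3)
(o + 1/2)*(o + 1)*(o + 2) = o^3 + 7*o^2/2 + 7*o/2 + 1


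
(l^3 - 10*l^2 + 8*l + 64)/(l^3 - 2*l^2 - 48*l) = (l^2 - 2*l - 8)/(l*(l + 6))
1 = 1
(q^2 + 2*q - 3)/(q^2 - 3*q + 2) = (q + 3)/(q - 2)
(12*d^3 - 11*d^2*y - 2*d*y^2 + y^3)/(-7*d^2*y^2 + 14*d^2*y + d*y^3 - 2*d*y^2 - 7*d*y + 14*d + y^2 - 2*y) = (-12*d^3 + 11*d^2*y + 2*d*y^2 - y^3)/(7*d^2*y^2 - 14*d^2*y - d*y^3 + 2*d*y^2 + 7*d*y - 14*d - y^2 + 2*y)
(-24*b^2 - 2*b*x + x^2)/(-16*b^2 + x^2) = (-6*b + x)/(-4*b + x)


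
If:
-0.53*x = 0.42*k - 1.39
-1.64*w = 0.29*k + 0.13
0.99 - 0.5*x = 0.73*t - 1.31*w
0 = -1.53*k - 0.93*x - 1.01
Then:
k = -4.35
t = -1.56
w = 0.69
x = 6.07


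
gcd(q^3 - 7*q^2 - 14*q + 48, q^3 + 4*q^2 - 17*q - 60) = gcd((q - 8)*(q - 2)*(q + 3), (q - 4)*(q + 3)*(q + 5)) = q + 3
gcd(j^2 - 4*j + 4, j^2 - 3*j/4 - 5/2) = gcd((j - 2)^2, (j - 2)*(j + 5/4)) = j - 2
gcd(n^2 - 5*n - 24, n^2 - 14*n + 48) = n - 8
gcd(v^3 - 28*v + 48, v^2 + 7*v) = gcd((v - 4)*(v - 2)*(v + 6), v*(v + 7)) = 1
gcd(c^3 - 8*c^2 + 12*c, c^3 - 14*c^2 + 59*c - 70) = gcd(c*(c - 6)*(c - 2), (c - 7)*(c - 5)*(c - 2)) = c - 2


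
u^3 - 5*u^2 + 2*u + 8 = (u - 4)*(u - 2)*(u + 1)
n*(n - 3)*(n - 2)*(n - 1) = n^4 - 6*n^3 + 11*n^2 - 6*n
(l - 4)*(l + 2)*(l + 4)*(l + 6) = l^4 + 8*l^3 - 4*l^2 - 128*l - 192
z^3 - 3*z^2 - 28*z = z*(z - 7)*(z + 4)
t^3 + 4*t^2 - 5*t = t*(t - 1)*(t + 5)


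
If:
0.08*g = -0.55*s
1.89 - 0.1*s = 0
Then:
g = -129.94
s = 18.90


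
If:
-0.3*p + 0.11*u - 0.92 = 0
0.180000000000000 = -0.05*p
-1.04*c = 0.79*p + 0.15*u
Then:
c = 2.94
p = -3.60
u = -1.45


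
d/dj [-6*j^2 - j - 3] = -12*j - 1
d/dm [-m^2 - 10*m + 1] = -2*m - 10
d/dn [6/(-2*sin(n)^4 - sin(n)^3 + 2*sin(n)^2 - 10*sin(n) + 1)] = 24*(-4*sin(4*n) + 43*cos(n) - 3*cos(3*n))/(2*(1 - cos(2*n))^2 + 43*sin(n) - sin(3*n) + 4*cos(2*n) - 8)^2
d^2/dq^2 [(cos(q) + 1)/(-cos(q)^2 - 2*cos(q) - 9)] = (2*(1 - cos(q)^2)^2 + cos(q)^5 - 50*cos(q)^3 - 52*cos(q)^2 + 105*cos(q) + 44)/(cos(q)^2 + 2*cos(q) + 9)^3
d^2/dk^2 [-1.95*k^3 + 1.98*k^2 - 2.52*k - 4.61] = 3.96 - 11.7*k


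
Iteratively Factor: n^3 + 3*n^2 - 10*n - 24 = (n + 2)*(n^2 + n - 12) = (n + 2)*(n + 4)*(n - 3)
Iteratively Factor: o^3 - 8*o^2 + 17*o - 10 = (o - 5)*(o^2 - 3*o + 2) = (o - 5)*(o - 1)*(o - 2)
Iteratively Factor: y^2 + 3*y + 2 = (y + 2)*(y + 1)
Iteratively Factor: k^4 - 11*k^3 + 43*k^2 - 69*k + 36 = (k - 1)*(k^3 - 10*k^2 + 33*k - 36) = (k - 3)*(k - 1)*(k^2 - 7*k + 12) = (k - 3)^2*(k - 1)*(k - 4)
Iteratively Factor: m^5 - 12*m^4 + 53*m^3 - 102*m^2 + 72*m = (m - 3)*(m^4 - 9*m^3 + 26*m^2 - 24*m) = (m - 3)*(m - 2)*(m^3 - 7*m^2 + 12*m) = (m - 4)*(m - 3)*(m - 2)*(m^2 - 3*m) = (m - 4)*(m - 3)^2*(m - 2)*(m)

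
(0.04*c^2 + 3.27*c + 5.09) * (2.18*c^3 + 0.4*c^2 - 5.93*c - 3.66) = 0.0872*c^5 + 7.1446*c^4 + 12.167*c^3 - 17.5015*c^2 - 42.1519*c - 18.6294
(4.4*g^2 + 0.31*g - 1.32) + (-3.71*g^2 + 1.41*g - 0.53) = 0.69*g^2 + 1.72*g - 1.85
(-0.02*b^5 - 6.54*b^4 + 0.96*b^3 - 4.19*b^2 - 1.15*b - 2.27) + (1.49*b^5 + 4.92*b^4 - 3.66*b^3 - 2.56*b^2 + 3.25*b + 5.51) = 1.47*b^5 - 1.62*b^4 - 2.7*b^3 - 6.75*b^2 + 2.1*b + 3.24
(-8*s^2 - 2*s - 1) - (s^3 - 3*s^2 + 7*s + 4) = -s^3 - 5*s^2 - 9*s - 5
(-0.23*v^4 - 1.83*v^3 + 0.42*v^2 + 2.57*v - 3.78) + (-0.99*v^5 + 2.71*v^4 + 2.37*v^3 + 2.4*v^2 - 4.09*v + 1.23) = -0.99*v^5 + 2.48*v^4 + 0.54*v^3 + 2.82*v^2 - 1.52*v - 2.55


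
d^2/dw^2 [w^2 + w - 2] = 2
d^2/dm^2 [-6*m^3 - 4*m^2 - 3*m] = -36*m - 8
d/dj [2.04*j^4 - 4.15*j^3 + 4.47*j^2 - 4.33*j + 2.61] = 8.16*j^3 - 12.45*j^2 + 8.94*j - 4.33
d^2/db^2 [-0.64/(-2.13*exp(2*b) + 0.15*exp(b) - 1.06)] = ((0.096 - 5.4528*exp(b))*(2.13*exp(2*b) - 0.15*exp(b) + 1.06) + 0.64*(4.26*exp(b) - 0.15)*(8.52*exp(b) - 0.3)*exp(b))*exp(b)/(2.13*exp(2*b) - 0.15*exp(b) + 1.06)^3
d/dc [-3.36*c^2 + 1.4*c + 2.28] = 1.4 - 6.72*c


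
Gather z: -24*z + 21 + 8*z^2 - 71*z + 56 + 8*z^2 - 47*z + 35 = 16*z^2 - 142*z + 112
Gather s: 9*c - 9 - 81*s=9*c - 81*s - 9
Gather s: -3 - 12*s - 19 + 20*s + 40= 8*s + 18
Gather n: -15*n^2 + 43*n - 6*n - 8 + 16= -15*n^2 + 37*n + 8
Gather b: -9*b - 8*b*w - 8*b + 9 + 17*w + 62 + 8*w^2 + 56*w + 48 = b*(-8*w - 17) + 8*w^2 + 73*w + 119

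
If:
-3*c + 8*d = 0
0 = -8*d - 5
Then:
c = -5/3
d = -5/8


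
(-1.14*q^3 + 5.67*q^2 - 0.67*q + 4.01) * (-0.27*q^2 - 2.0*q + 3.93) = 0.3078*q^5 + 0.7491*q^4 - 15.6393*q^3 + 22.5404*q^2 - 10.6531*q + 15.7593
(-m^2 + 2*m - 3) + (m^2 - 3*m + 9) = 6 - m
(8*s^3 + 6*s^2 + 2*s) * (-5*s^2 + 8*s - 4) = -40*s^5 + 34*s^4 + 6*s^3 - 8*s^2 - 8*s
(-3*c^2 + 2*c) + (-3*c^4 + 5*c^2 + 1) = -3*c^4 + 2*c^2 + 2*c + 1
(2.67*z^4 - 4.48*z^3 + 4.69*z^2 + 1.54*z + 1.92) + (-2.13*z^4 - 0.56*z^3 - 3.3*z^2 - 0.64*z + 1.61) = 0.54*z^4 - 5.04*z^3 + 1.39*z^2 + 0.9*z + 3.53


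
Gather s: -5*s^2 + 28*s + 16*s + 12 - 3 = -5*s^2 + 44*s + 9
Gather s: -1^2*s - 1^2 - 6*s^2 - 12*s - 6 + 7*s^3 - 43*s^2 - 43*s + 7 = 7*s^3 - 49*s^2 - 56*s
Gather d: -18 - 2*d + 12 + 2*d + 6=0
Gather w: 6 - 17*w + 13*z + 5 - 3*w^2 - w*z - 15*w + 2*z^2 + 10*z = -3*w^2 + w*(-z - 32) + 2*z^2 + 23*z + 11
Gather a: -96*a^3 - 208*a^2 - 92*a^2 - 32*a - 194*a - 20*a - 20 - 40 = -96*a^3 - 300*a^2 - 246*a - 60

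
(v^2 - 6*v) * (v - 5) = v^3 - 11*v^2 + 30*v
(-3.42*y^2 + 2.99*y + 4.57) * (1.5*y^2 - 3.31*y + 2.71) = -5.13*y^4 + 15.8052*y^3 - 12.3101*y^2 - 7.0238*y + 12.3847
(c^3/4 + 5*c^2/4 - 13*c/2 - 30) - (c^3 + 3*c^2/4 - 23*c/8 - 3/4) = -3*c^3/4 + c^2/2 - 29*c/8 - 117/4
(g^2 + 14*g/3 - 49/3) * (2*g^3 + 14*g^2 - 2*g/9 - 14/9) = 2*g^5 + 70*g^4/3 + 292*g^3/9 - 6244*g^2/27 - 98*g/27 + 686/27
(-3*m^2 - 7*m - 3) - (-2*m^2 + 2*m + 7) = -m^2 - 9*m - 10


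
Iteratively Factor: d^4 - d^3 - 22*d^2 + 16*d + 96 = (d - 4)*(d^3 + 3*d^2 - 10*d - 24) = (d - 4)*(d - 3)*(d^2 + 6*d + 8) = (d - 4)*(d - 3)*(d + 2)*(d + 4)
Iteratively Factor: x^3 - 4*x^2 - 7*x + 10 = (x - 1)*(x^2 - 3*x - 10) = (x - 5)*(x - 1)*(x + 2)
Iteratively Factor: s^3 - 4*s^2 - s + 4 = (s - 1)*(s^2 - 3*s - 4) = (s - 1)*(s + 1)*(s - 4)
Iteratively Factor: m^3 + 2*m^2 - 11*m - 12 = (m + 1)*(m^2 + m - 12) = (m + 1)*(m + 4)*(m - 3)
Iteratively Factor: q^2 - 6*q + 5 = (q - 1)*(q - 5)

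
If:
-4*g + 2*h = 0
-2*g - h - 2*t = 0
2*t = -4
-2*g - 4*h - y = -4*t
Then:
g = 1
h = 2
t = -2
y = -18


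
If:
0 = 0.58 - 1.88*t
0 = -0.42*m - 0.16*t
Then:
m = -0.12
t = 0.31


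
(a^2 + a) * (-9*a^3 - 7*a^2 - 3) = -9*a^5 - 16*a^4 - 7*a^3 - 3*a^2 - 3*a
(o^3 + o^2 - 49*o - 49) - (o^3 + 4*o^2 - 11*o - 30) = -3*o^2 - 38*o - 19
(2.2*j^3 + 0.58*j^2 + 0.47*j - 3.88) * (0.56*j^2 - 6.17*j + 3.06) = 1.232*j^5 - 13.2492*j^4 + 3.4166*j^3 - 3.2979*j^2 + 25.3778*j - 11.8728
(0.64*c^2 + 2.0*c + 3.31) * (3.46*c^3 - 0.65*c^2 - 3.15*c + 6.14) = 2.2144*c^5 + 6.504*c^4 + 8.1366*c^3 - 4.5219*c^2 + 1.8535*c + 20.3234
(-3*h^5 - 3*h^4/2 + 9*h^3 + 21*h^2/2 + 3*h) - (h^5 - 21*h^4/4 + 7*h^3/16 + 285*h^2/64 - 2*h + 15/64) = -4*h^5 + 15*h^4/4 + 137*h^3/16 + 387*h^2/64 + 5*h - 15/64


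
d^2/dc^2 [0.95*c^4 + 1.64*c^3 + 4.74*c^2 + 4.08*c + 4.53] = 11.4*c^2 + 9.84*c + 9.48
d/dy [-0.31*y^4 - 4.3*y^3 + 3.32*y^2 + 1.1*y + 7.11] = -1.24*y^3 - 12.9*y^2 + 6.64*y + 1.1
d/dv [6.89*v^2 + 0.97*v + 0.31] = 13.78*v + 0.97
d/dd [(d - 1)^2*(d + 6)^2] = 2*(d - 1)*(d + 6)*(2*d + 5)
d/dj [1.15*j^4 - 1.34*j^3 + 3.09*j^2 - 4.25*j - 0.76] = 4.6*j^3 - 4.02*j^2 + 6.18*j - 4.25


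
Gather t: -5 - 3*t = -3*t - 5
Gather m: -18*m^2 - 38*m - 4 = -18*m^2 - 38*m - 4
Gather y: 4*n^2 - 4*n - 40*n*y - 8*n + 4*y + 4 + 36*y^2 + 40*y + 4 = 4*n^2 - 12*n + 36*y^2 + y*(44 - 40*n) + 8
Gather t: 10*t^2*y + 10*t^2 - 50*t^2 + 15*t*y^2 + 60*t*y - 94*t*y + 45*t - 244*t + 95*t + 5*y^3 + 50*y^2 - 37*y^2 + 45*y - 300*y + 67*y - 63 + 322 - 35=t^2*(10*y - 40) + t*(15*y^2 - 34*y - 104) + 5*y^3 + 13*y^2 - 188*y + 224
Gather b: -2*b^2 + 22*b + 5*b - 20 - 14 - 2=-2*b^2 + 27*b - 36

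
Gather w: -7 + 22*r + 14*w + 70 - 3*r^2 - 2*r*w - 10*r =-3*r^2 + 12*r + w*(14 - 2*r) + 63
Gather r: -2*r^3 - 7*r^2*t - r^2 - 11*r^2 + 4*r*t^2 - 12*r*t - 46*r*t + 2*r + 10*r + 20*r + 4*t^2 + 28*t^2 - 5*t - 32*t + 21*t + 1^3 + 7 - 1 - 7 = -2*r^3 + r^2*(-7*t - 12) + r*(4*t^2 - 58*t + 32) + 32*t^2 - 16*t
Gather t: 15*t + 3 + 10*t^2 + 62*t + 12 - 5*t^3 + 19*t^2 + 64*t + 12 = -5*t^3 + 29*t^2 + 141*t + 27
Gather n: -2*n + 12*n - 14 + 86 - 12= 10*n + 60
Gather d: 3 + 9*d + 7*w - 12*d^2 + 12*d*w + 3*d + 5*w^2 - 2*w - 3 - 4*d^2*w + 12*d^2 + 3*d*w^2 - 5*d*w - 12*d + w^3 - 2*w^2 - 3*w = -4*d^2*w + d*(3*w^2 + 7*w) + w^3 + 3*w^2 + 2*w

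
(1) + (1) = 2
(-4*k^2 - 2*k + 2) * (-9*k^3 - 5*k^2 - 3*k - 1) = 36*k^5 + 38*k^4 + 4*k^3 - 4*k - 2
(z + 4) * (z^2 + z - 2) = z^3 + 5*z^2 + 2*z - 8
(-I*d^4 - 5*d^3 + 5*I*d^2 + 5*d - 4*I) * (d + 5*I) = -I*d^5 - 20*I*d^3 - 20*d^2 + 21*I*d + 20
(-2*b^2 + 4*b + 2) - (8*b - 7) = -2*b^2 - 4*b + 9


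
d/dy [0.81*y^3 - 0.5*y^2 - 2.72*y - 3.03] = 2.43*y^2 - 1.0*y - 2.72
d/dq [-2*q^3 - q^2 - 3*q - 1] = -6*q^2 - 2*q - 3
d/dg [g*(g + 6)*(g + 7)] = 3*g^2 + 26*g + 42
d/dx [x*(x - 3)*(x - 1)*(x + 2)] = 4*x^3 - 6*x^2 - 10*x + 6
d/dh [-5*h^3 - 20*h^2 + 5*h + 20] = -15*h^2 - 40*h + 5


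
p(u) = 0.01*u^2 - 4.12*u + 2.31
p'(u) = 0.02*u - 4.12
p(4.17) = -14.70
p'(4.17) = -4.04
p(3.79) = -13.16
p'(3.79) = -4.04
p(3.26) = -11.01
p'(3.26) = -4.05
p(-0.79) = 5.57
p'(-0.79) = -4.14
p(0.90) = -1.39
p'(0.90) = -4.10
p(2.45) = -7.72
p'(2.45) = -4.07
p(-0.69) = 5.16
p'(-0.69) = -4.13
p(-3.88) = 18.45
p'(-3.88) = -4.20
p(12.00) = -45.69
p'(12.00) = -3.88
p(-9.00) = 40.20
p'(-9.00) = -4.30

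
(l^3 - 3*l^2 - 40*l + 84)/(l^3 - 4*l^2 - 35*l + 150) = (l^2 - 9*l + 14)/(l^2 - 10*l + 25)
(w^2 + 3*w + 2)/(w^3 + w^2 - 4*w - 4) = 1/(w - 2)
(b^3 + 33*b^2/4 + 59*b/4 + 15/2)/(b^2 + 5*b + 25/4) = (4*b^3 + 33*b^2 + 59*b + 30)/(4*b^2 + 20*b + 25)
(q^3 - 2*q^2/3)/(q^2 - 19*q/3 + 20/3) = q^2*(3*q - 2)/(3*q^2 - 19*q + 20)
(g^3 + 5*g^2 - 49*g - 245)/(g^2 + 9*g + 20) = (g^2 - 49)/(g + 4)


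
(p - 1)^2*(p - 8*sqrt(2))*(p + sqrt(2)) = p^4 - 7*sqrt(2)*p^3 - 2*p^3 - 15*p^2 + 14*sqrt(2)*p^2 - 7*sqrt(2)*p + 32*p - 16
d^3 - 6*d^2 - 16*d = d*(d - 8)*(d + 2)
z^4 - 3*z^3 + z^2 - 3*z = z*(z - 3)*(z - I)*(z + I)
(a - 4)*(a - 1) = a^2 - 5*a + 4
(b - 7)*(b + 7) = b^2 - 49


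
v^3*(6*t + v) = 6*t*v^3 + v^4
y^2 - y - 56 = (y - 8)*(y + 7)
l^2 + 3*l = l*(l + 3)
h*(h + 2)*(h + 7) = h^3 + 9*h^2 + 14*h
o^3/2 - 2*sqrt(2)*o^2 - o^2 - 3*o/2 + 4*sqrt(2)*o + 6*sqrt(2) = (o/2 + 1/2)*(o - 3)*(o - 4*sqrt(2))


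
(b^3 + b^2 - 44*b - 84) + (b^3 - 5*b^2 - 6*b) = 2*b^3 - 4*b^2 - 50*b - 84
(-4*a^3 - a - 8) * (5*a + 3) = -20*a^4 - 12*a^3 - 5*a^2 - 43*a - 24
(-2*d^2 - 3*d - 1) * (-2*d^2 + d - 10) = 4*d^4 + 4*d^3 + 19*d^2 + 29*d + 10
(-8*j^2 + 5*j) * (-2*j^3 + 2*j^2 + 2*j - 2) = 16*j^5 - 26*j^4 - 6*j^3 + 26*j^2 - 10*j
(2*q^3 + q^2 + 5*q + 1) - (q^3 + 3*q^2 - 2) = q^3 - 2*q^2 + 5*q + 3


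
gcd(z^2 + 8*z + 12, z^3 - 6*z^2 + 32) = z + 2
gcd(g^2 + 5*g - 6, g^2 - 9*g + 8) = g - 1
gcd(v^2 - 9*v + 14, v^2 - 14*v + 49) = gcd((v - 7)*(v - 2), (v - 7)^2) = v - 7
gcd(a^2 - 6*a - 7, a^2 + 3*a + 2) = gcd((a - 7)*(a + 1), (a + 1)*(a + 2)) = a + 1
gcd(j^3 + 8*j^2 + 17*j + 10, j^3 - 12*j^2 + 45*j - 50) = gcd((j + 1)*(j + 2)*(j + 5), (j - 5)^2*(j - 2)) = 1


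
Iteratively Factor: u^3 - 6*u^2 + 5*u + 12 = (u - 4)*(u^2 - 2*u - 3) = (u - 4)*(u - 3)*(u + 1)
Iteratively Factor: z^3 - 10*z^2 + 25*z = (z - 5)*(z^2 - 5*z) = z*(z - 5)*(z - 5)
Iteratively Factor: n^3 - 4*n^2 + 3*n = (n)*(n^2 - 4*n + 3) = n*(n - 1)*(n - 3)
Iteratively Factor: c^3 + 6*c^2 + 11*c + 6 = (c + 3)*(c^2 + 3*c + 2) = (c + 2)*(c + 3)*(c + 1)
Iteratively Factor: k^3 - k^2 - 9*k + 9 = (k + 3)*(k^2 - 4*k + 3) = (k - 1)*(k + 3)*(k - 3)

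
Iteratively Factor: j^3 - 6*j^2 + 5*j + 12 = (j + 1)*(j^2 - 7*j + 12) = (j - 4)*(j + 1)*(j - 3)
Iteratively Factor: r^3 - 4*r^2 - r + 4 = (r - 4)*(r^2 - 1) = (r - 4)*(r + 1)*(r - 1)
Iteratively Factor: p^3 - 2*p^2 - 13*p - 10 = (p + 1)*(p^2 - 3*p - 10) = (p + 1)*(p + 2)*(p - 5)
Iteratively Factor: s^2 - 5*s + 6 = (s - 2)*(s - 3)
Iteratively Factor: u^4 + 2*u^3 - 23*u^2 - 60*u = (u)*(u^3 + 2*u^2 - 23*u - 60) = u*(u + 3)*(u^2 - u - 20) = u*(u + 3)*(u + 4)*(u - 5)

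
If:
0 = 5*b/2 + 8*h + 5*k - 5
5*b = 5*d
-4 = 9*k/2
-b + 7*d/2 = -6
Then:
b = -12/5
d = -12/5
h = 139/72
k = -8/9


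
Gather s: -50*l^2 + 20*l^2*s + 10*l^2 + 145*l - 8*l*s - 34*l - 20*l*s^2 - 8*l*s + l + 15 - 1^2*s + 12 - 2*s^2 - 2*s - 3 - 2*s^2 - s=-40*l^2 + 112*l + s^2*(-20*l - 4) + s*(20*l^2 - 16*l - 4) + 24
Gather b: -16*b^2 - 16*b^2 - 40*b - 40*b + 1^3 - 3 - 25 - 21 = -32*b^2 - 80*b - 48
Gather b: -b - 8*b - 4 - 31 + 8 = -9*b - 27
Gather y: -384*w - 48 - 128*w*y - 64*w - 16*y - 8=-448*w + y*(-128*w - 16) - 56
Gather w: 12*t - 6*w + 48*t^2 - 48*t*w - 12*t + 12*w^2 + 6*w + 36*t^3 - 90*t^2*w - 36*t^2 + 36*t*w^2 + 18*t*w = 36*t^3 + 12*t^2 + w^2*(36*t + 12) + w*(-90*t^2 - 30*t)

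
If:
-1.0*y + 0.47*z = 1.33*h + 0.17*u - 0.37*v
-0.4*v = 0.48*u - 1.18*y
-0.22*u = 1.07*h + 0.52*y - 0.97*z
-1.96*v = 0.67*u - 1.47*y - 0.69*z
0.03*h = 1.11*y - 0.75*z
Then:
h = 0.00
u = 0.00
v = 0.00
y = 0.00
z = 0.00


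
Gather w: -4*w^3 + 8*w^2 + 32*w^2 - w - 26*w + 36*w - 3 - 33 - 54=-4*w^3 + 40*w^2 + 9*w - 90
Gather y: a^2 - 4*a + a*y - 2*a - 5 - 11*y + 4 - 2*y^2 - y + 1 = a^2 - 6*a - 2*y^2 + y*(a - 12)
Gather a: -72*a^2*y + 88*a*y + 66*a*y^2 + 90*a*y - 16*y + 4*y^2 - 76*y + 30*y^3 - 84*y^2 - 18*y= -72*a^2*y + a*(66*y^2 + 178*y) + 30*y^3 - 80*y^2 - 110*y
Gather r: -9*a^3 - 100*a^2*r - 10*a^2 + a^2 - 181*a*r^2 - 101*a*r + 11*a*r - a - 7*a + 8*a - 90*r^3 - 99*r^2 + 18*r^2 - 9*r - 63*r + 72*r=-9*a^3 - 9*a^2 - 90*r^3 + r^2*(-181*a - 81) + r*(-100*a^2 - 90*a)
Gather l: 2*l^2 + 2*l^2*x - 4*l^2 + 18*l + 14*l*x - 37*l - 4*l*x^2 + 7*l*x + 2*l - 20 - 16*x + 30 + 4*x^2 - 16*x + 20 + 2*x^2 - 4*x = l^2*(2*x - 2) + l*(-4*x^2 + 21*x - 17) + 6*x^2 - 36*x + 30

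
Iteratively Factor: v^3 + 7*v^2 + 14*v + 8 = (v + 2)*(v^2 + 5*v + 4) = (v + 2)*(v + 4)*(v + 1)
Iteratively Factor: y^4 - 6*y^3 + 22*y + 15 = (y - 5)*(y^3 - y^2 - 5*y - 3) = (y - 5)*(y + 1)*(y^2 - 2*y - 3) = (y - 5)*(y + 1)^2*(y - 3)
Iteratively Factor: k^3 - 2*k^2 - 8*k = (k + 2)*(k^2 - 4*k) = k*(k + 2)*(k - 4)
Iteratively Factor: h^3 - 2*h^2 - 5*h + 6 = (h - 1)*(h^2 - h - 6) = (h - 3)*(h - 1)*(h + 2)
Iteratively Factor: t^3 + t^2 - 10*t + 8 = (t - 1)*(t^2 + 2*t - 8) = (t - 1)*(t + 4)*(t - 2)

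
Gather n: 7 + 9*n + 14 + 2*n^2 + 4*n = 2*n^2 + 13*n + 21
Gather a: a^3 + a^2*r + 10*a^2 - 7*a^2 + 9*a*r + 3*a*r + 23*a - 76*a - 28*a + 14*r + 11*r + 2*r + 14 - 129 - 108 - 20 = a^3 + a^2*(r + 3) + a*(12*r - 81) + 27*r - 243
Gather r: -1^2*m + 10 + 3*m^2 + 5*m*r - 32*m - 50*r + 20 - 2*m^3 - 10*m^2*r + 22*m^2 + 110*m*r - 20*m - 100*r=-2*m^3 + 25*m^2 - 53*m + r*(-10*m^2 + 115*m - 150) + 30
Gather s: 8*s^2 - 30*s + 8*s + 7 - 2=8*s^2 - 22*s + 5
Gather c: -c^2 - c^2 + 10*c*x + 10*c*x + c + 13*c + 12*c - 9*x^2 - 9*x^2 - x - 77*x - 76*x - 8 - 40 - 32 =-2*c^2 + c*(20*x + 26) - 18*x^2 - 154*x - 80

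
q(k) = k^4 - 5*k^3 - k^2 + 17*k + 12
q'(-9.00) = -4096.00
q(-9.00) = 9984.00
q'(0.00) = 17.00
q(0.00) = 12.00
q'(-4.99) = -843.53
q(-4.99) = 1143.54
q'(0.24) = 15.71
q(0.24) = 15.96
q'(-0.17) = 16.89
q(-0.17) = 9.11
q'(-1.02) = -0.81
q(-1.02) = 0.01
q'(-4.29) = -566.30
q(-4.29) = 654.14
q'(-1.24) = -11.21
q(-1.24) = 1.28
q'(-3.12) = -244.26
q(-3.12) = 195.84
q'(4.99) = 130.52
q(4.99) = 70.69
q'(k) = 4*k^3 - 15*k^2 - 2*k + 17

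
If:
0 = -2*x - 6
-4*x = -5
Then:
No Solution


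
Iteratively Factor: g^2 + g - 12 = (g - 3)*(g + 4)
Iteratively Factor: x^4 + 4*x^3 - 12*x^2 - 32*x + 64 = (x - 2)*(x^3 + 6*x^2 - 32) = (x - 2)^2*(x^2 + 8*x + 16) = (x - 2)^2*(x + 4)*(x + 4)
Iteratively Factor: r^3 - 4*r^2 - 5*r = (r - 5)*(r^2 + r) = r*(r - 5)*(r + 1)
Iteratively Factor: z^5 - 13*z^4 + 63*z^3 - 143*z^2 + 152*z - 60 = (z - 5)*(z^4 - 8*z^3 + 23*z^2 - 28*z + 12) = (z - 5)*(z - 3)*(z^3 - 5*z^2 + 8*z - 4) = (z - 5)*(z - 3)*(z - 2)*(z^2 - 3*z + 2) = (z - 5)*(z - 3)*(z - 2)^2*(z - 1)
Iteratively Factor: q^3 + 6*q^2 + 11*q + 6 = (q + 3)*(q^2 + 3*q + 2) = (q + 1)*(q + 3)*(q + 2)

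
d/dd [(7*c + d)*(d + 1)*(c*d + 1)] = c*(7*c + d)*(d + 1) + (7*c + d)*(c*d + 1) + (d + 1)*(c*d + 1)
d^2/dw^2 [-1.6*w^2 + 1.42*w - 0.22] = -3.20000000000000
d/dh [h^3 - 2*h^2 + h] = 3*h^2 - 4*h + 1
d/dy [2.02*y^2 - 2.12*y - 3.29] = 4.04*y - 2.12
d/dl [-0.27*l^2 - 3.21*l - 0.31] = -0.54*l - 3.21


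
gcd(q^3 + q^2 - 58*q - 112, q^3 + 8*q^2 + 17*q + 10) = q + 2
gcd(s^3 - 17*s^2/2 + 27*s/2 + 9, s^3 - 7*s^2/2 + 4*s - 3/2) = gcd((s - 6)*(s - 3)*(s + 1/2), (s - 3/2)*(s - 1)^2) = 1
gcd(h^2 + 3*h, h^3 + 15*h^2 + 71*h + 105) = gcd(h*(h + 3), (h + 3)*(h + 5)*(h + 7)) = h + 3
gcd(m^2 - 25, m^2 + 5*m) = m + 5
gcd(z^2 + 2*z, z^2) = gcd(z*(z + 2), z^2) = z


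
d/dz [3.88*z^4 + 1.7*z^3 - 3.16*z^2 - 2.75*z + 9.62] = 15.52*z^3 + 5.1*z^2 - 6.32*z - 2.75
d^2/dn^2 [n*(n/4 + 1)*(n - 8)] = 3*n/2 - 2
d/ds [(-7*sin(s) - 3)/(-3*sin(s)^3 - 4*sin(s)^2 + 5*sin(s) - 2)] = (-42*sin(s)^3 - 55*sin(s)^2 - 24*sin(s) + 29)*cos(s)/(3*sin(s)^3 + 4*sin(s)^2 - 5*sin(s) + 2)^2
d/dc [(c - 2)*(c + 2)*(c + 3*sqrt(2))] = 3*c^2 + 6*sqrt(2)*c - 4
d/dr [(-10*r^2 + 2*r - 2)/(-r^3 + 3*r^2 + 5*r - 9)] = 2*(-5*r^4 + 2*r^3 - 31*r^2 + 96*r - 4)/(r^6 - 6*r^5 - r^4 + 48*r^3 - 29*r^2 - 90*r + 81)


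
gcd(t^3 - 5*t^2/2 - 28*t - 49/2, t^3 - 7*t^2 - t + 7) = t^2 - 6*t - 7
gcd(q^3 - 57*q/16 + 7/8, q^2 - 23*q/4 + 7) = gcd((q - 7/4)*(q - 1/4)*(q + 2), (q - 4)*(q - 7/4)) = q - 7/4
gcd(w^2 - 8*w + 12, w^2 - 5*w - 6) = w - 6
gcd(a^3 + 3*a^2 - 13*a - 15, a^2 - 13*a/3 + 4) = a - 3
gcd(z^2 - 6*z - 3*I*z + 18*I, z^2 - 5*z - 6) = z - 6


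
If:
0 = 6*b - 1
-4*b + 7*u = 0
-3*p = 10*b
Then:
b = 1/6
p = -5/9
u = 2/21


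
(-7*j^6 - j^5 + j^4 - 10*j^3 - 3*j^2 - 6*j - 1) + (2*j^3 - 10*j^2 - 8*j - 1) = -7*j^6 - j^5 + j^4 - 8*j^3 - 13*j^2 - 14*j - 2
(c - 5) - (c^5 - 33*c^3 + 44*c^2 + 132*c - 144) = -c^5 + 33*c^3 - 44*c^2 - 131*c + 139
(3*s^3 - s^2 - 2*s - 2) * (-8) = -24*s^3 + 8*s^2 + 16*s + 16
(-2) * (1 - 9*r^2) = 18*r^2 - 2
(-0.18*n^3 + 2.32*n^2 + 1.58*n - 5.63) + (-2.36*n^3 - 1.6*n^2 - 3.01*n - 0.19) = -2.54*n^3 + 0.72*n^2 - 1.43*n - 5.82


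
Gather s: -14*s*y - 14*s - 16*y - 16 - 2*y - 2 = s*(-14*y - 14) - 18*y - 18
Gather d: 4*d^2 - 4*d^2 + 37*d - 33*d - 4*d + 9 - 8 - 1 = 0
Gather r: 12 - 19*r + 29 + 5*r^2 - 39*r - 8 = 5*r^2 - 58*r + 33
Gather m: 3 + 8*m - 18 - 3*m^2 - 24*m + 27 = -3*m^2 - 16*m + 12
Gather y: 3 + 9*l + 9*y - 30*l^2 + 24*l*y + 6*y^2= -30*l^2 + 9*l + 6*y^2 + y*(24*l + 9) + 3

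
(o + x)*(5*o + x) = 5*o^2 + 6*o*x + x^2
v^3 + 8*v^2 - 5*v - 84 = (v - 3)*(v + 4)*(v + 7)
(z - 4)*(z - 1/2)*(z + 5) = z^3 + z^2/2 - 41*z/2 + 10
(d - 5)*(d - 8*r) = d^2 - 8*d*r - 5*d + 40*r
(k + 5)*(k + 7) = k^2 + 12*k + 35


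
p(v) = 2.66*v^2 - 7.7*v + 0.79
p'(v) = 5.32*v - 7.7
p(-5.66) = 129.59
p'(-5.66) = -37.81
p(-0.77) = 8.30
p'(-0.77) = -11.80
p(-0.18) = 2.26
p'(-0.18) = -8.66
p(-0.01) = 0.87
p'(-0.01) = -7.75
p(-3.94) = 72.42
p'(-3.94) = -28.66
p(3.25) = 3.86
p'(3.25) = 9.59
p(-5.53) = 124.72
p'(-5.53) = -37.12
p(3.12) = 2.66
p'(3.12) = 8.90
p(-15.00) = 714.79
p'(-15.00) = -87.50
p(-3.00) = 47.83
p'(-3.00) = -23.66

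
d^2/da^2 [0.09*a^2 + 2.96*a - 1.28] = 0.180000000000000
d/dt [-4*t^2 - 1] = -8*t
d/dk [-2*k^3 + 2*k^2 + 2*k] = -6*k^2 + 4*k + 2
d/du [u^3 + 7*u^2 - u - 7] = 3*u^2 + 14*u - 1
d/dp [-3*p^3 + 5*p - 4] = 5 - 9*p^2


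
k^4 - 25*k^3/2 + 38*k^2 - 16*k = k*(k - 8)*(k - 4)*(k - 1/2)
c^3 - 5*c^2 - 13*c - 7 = (c - 7)*(c + 1)^2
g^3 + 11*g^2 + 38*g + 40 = (g + 2)*(g + 4)*(g + 5)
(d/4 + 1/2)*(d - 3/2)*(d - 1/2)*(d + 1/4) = d^4/4 + d^3/16 - 13*d^2/16 + 11*d/64 + 3/32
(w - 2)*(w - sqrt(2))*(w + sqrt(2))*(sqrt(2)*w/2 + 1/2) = sqrt(2)*w^4/2 - sqrt(2)*w^3 + w^3/2 - sqrt(2)*w^2 - w^2 - w + 2*sqrt(2)*w + 2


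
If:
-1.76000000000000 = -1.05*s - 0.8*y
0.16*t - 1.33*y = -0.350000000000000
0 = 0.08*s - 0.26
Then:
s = 3.25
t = -19.36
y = -2.07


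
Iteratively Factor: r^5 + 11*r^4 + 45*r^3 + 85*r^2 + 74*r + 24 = (r + 4)*(r^4 + 7*r^3 + 17*r^2 + 17*r + 6) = (r + 2)*(r + 4)*(r^3 + 5*r^2 + 7*r + 3) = (r + 1)*(r + 2)*(r + 4)*(r^2 + 4*r + 3) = (r + 1)^2*(r + 2)*(r + 4)*(r + 3)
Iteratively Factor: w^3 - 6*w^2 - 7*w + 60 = (w + 3)*(w^2 - 9*w + 20) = (w - 4)*(w + 3)*(w - 5)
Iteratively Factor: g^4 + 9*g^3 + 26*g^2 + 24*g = (g + 2)*(g^3 + 7*g^2 + 12*g) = (g + 2)*(g + 4)*(g^2 + 3*g) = g*(g + 2)*(g + 4)*(g + 3)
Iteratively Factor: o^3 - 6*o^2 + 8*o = (o - 4)*(o^2 - 2*o) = o*(o - 4)*(o - 2)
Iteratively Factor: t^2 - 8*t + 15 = (t - 5)*(t - 3)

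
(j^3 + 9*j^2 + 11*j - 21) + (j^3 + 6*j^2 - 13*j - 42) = 2*j^3 + 15*j^2 - 2*j - 63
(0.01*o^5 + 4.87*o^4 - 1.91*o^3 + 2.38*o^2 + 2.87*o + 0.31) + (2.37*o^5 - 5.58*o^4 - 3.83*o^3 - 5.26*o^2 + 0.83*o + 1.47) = 2.38*o^5 - 0.71*o^4 - 5.74*o^3 - 2.88*o^2 + 3.7*o + 1.78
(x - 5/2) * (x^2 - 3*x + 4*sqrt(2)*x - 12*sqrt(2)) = x^3 - 11*x^2/2 + 4*sqrt(2)*x^2 - 22*sqrt(2)*x + 15*x/2 + 30*sqrt(2)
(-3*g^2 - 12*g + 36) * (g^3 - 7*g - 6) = -3*g^5 - 12*g^4 + 57*g^3 + 102*g^2 - 180*g - 216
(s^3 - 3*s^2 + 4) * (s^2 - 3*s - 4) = s^5 - 6*s^4 + 5*s^3 + 16*s^2 - 12*s - 16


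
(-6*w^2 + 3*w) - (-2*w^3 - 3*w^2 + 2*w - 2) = 2*w^3 - 3*w^2 + w + 2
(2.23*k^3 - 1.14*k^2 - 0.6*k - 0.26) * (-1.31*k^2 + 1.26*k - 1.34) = -2.9213*k^5 + 4.3032*k^4 - 3.6386*k^3 + 1.1122*k^2 + 0.4764*k + 0.3484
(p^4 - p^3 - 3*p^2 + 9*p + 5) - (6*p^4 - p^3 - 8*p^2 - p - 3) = -5*p^4 + 5*p^2 + 10*p + 8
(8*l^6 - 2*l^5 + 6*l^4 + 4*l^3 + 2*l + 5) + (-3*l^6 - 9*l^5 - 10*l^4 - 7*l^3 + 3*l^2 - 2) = 5*l^6 - 11*l^5 - 4*l^4 - 3*l^3 + 3*l^2 + 2*l + 3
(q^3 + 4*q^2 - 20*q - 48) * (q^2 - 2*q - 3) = q^5 + 2*q^4 - 31*q^3 - 20*q^2 + 156*q + 144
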